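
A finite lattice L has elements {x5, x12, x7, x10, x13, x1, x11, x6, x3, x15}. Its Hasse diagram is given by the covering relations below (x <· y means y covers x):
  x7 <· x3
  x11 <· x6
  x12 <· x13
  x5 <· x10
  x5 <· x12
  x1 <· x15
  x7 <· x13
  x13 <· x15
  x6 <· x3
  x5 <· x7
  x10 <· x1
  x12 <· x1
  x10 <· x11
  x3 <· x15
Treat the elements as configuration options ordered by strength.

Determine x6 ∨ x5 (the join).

Common upper bounds of {x6, x5}: x15, x3, x6.
The least among these is x6.

x6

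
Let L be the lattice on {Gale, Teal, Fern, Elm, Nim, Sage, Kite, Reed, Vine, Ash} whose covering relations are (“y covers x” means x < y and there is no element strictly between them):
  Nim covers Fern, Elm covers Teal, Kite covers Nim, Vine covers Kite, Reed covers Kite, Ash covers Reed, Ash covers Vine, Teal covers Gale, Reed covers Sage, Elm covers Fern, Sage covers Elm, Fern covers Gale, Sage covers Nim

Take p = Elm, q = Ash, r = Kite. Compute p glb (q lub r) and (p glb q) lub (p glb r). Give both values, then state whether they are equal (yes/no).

Elm; Elm; yes

q lub r = Ash, so p glb (q lub r) = Elm glb Ash = Elm.
p glb q = Elm and p glb r = Fern, so (p glb q) lub (p glb r) = Elm lub Fern = Elm.
Equal: yes.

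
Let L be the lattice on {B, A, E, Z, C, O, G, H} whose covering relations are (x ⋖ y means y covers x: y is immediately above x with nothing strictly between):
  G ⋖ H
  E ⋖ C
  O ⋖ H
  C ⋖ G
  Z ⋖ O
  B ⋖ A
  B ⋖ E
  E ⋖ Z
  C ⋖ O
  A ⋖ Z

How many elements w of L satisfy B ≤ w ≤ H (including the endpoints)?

8

The interval [B, H] = {A, B, C, E, G, H, O, Z}, which has 8 elements.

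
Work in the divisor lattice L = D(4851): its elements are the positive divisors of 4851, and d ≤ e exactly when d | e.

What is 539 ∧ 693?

In the divisibility order, the meet is the greatest common divisor: gcd(539, 693) = 77.

77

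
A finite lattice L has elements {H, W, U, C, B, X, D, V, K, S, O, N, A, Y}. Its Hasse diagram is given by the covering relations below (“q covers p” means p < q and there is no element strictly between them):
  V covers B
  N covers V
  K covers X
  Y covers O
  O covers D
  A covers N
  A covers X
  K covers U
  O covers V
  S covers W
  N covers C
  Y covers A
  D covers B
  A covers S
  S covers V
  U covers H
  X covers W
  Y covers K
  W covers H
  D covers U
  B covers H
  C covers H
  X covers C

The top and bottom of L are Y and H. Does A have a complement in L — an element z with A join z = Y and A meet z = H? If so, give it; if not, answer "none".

Need z with A ∨ z = Y and A ∧ z = H.
Checking each element gives: U.

U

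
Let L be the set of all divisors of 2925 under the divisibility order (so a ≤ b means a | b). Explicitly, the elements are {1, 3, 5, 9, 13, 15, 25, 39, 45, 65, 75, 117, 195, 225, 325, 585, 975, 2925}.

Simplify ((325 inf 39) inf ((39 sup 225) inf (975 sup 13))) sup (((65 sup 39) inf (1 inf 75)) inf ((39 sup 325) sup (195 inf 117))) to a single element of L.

325 ∧ 39 = 13
39 ∨ 225 = 2925
975 ∨ 13 = 975
2925 ∧ 975 = 975
13 ∧ 975 = 13
65 ∨ 39 = 195
1 ∧ 75 = 1
195 ∧ 1 = 1
39 ∨ 325 = 975
195 ∧ 117 = 39
975 ∨ 39 = 975
1 ∧ 975 = 1
13 ∨ 1 = 13

13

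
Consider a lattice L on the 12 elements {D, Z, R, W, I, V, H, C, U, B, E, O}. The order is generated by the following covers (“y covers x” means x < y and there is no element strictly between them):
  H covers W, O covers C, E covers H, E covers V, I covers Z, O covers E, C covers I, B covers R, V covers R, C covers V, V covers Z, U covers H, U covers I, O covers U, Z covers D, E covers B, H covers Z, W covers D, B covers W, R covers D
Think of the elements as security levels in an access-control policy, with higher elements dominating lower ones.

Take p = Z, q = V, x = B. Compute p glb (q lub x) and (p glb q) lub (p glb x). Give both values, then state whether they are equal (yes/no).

q lub x = E, so p glb (q lub x) = Z glb E = Z.
p glb q = Z and p glb x = D, so (p glb q) lub (p glb x) = Z lub D = Z.
Equal: yes.

Z; Z; yes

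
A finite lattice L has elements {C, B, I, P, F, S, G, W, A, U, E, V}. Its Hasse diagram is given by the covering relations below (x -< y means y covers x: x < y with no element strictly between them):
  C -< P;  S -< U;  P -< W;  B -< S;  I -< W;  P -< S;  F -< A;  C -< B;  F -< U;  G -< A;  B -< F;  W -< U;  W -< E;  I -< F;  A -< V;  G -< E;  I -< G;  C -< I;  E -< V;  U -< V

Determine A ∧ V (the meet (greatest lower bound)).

Common lower bounds of {A, V}: A, B, C, F, G, I.
The greatest among these is A.

A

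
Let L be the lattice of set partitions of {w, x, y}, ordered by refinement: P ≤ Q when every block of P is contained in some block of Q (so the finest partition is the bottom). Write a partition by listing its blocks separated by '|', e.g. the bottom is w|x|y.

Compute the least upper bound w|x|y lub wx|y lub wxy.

Common upper bounds of {w|x|y, wx|y, wxy}: wxy.
The least among these is wxy.

wxy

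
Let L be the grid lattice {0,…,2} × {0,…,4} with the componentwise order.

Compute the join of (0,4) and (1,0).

(1,4)

Common upper bounds of {(0,4), (1,0)}: (1,4), (2,4).
The least among these is (1,4).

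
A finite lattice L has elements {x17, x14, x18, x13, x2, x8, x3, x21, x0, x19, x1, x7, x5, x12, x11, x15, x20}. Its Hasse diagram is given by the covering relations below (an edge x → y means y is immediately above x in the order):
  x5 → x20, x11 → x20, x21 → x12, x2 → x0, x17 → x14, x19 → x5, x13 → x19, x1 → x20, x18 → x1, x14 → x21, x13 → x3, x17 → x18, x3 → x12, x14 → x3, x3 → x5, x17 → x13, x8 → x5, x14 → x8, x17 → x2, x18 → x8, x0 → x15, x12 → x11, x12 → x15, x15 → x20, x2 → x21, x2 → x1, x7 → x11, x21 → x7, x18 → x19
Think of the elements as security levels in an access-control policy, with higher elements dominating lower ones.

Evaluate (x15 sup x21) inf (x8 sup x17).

x14

x15 ∨ x21 = x15
x8 ∨ x17 = x8
x15 ∧ x8 = x14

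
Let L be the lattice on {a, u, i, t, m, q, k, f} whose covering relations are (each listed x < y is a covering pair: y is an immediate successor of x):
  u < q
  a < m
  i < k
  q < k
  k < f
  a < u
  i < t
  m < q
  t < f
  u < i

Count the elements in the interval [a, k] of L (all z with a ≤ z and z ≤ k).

6

The interval [a, k] = {a, i, k, m, q, u}, which has 6 elements.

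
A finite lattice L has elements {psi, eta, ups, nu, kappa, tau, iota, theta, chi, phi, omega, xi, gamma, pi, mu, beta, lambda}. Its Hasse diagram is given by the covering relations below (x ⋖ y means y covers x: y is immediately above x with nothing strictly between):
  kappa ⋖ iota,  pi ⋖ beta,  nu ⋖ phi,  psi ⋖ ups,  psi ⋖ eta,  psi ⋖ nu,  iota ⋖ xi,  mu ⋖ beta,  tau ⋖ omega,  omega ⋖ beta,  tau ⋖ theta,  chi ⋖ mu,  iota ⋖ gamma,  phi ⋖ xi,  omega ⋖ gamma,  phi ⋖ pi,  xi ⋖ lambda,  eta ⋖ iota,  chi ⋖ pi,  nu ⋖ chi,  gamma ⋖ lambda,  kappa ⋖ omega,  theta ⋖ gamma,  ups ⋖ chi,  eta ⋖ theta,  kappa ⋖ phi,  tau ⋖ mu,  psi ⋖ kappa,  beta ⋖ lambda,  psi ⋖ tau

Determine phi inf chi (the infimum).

Common lower bounds of {phi, chi}: nu, psi.
The greatest among these is nu.

nu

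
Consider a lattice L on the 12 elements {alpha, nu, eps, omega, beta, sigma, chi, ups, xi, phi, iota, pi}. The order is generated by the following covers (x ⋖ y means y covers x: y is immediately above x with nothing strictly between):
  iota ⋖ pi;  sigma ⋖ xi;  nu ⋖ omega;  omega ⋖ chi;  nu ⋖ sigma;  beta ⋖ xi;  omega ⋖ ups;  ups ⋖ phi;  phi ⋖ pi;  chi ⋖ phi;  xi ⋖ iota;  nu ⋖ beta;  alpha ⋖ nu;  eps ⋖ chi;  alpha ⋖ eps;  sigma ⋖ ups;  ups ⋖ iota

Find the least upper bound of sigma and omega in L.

Common upper bounds of {sigma, omega}: iota, phi, pi, ups.
The least among these is ups.

ups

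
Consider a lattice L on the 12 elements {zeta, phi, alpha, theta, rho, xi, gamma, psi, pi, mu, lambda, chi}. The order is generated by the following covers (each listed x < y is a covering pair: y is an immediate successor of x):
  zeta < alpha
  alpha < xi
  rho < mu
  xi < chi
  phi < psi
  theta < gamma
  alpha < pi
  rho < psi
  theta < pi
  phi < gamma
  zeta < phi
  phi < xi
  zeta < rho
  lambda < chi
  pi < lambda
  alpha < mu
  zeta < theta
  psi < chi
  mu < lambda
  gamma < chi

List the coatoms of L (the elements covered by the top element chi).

gamma, lambda, psi, xi

The coatoms are exactly the elements covered by chi: gamma, lambda, psi, xi.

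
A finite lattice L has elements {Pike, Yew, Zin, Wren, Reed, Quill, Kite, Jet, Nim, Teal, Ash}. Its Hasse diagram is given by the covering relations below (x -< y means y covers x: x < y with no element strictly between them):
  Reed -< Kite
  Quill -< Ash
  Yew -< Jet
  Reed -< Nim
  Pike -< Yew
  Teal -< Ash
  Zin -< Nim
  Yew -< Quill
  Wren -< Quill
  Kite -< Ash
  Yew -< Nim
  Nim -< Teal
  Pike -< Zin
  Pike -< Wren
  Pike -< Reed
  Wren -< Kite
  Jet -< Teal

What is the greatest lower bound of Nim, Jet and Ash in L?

Yew

Common lower bounds of {Nim, Jet, Ash}: Pike, Yew.
The greatest among these is Yew.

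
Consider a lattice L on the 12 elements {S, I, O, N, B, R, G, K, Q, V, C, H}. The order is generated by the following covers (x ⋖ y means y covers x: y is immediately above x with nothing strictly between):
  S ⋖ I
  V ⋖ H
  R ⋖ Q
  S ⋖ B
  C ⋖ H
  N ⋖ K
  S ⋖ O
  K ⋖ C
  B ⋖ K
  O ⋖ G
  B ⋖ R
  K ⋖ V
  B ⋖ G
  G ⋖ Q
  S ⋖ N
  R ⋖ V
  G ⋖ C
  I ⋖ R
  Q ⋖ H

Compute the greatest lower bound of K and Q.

Common lower bounds of {K, Q}: B, S.
The greatest among these is B.

B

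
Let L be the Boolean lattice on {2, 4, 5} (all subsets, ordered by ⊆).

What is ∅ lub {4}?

{4}

Under ⊆, join is union: ∅ ∪ {4} = {4}.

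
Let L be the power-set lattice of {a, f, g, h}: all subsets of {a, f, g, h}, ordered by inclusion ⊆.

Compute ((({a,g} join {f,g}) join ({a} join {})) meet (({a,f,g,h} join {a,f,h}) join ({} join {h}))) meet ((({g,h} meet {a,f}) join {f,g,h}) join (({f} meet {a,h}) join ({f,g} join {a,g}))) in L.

{a,f,g}

{a,g} ∨ {f,g} = {a,f,g}
{a} ∨ {} = {a}
{a,f,g} ∨ {a} = {a,f,g}
{a,f,g,h} ∨ {a,f,h} = {a,f,g,h}
{} ∨ {h} = {h}
{a,f,g,h} ∨ {h} = {a,f,g,h}
{a,f,g} ∧ {a,f,g,h} = {a,f,g}
{g,h} ∧ {a,f} = {}
{} ∨ {f,g,h} = {f,g,h}
{f} ∧ {a,h} = {}
{f,g} ∨ {a,g} = {a,f,g}
{} ∨ {a,f,g} = {a,f,g}
{f,g,h} ∨ {a,f,g} = {a,f,g,h}
{a,f,g} ∧ {a,f,g,h} = {a,f,g}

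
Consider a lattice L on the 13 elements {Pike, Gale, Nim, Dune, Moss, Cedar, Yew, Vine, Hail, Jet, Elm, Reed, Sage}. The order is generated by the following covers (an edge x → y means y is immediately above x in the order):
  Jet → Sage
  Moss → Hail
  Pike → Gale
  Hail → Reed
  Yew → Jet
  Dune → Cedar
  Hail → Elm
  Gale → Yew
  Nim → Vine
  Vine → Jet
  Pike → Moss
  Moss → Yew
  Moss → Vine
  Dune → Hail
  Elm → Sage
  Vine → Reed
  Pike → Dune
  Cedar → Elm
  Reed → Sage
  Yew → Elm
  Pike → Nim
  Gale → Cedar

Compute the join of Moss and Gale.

Yew

Common upper bounds of {Moss, Gale}: Elm, Jet, Sage, Yew.
The least among these is Yew.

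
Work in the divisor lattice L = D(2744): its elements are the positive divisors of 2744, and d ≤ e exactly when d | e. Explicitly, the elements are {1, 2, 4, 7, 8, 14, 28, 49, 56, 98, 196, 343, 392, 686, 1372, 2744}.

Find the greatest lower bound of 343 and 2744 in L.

In the divisibility order, the meet is the greatest common divisor: gcd(343, 2744) = 343.

343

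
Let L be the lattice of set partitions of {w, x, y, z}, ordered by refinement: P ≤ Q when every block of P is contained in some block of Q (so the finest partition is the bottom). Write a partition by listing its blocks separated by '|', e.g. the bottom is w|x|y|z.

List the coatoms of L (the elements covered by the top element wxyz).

The coatoms are exactly the elements covered by wxyz: wxy|z, wxz|y, wx|yz, wyz|x, wy|xz, wz|xy, w|xyz.

wxy|z, wxz|y, wx|yz, wyz|x, wy|xz, wz|xy, w|xyz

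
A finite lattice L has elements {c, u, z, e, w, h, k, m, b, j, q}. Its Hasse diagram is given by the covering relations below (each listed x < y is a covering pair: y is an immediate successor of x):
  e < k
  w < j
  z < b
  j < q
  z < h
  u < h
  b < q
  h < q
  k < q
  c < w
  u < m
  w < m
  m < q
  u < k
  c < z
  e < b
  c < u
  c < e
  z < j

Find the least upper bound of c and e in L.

e

Common upper bounds of {c, e}: b, e, k, q.
The least among these is e.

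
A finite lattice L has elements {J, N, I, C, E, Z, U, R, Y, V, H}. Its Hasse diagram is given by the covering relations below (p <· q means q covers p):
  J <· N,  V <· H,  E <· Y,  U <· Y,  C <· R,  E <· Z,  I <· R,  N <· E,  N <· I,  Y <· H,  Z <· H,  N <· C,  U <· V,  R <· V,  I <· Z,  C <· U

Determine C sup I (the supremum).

R

Common upper bounds of {C, I}: H, R, V.
The least among these is R.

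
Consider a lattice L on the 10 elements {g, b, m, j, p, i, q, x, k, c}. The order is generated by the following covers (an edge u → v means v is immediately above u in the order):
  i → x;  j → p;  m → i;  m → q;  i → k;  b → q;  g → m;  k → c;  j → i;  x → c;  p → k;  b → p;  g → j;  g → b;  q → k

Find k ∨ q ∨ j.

k

Common upper bounds of {k, q, j}: c, k.
The least among these is k.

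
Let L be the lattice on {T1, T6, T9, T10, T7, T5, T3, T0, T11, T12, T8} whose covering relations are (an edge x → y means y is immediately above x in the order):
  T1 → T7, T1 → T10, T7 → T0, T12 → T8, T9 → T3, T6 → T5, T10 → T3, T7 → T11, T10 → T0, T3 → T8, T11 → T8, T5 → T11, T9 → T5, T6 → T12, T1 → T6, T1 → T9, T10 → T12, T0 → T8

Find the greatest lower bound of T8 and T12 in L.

T12

Common lower bounds of {T8, T12}: T1, T10, T12, T6.
The greatest among these is T12.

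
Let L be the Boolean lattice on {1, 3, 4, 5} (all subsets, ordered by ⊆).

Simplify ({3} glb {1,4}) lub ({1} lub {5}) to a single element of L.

{3} ∧ {1,4} = ∅
{1} ∨ {5} = {1,5}
∅ ∨ {1,5} = {1,5}

{1,5}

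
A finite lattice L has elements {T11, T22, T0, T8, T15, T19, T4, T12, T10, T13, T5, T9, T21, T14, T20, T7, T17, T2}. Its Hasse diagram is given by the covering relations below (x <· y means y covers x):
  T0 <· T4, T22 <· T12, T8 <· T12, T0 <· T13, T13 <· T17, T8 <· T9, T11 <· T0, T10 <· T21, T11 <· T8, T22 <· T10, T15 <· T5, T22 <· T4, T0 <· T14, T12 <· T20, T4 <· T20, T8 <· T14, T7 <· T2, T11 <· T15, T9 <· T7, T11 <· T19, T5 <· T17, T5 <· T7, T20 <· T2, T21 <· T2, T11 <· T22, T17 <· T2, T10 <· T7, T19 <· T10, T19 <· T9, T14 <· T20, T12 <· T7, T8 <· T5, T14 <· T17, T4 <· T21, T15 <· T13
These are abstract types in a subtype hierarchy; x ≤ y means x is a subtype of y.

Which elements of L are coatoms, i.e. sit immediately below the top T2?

The coatoms are exactly the elements covered by T2: T17, T20, T21, T7.

T17, T20, T21, T7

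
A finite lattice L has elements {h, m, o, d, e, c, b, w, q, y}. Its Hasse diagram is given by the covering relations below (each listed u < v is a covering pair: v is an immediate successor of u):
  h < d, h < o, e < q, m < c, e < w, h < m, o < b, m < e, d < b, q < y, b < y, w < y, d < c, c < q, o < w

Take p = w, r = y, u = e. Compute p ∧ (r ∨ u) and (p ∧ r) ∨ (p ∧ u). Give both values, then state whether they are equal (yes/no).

r ∨ u = y, so p ∧ (r ∨ u) = w ∧ y = w.
p ∧ r = w and p ∧ u = e, so (p ∧ r) ∨ (p ∧ u) = w ∨ e = w.
Equal: yes.

w; w; yes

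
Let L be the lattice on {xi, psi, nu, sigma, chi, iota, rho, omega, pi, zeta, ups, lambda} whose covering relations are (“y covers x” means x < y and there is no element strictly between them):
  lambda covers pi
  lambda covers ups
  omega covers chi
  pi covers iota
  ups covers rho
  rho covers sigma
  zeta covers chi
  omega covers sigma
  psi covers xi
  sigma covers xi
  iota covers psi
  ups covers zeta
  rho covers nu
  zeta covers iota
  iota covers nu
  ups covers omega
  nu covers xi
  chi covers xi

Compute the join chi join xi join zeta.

zeta

Common upper bounds of {chi, xi, zeta}: lambda, ups, zeta.
The least among these is zeta.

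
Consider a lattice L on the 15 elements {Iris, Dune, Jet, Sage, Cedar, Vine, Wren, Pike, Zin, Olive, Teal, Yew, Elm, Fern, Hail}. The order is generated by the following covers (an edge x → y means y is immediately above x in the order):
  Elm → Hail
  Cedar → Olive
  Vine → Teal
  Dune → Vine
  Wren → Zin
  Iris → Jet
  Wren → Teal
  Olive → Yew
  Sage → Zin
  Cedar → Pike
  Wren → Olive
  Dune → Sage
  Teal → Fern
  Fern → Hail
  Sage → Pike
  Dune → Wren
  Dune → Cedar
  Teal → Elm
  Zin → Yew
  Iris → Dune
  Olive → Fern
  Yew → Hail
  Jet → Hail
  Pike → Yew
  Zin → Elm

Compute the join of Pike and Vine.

Hail

Common upper bounds of {Pike, Vine}: Hail.
The least among these is Hail.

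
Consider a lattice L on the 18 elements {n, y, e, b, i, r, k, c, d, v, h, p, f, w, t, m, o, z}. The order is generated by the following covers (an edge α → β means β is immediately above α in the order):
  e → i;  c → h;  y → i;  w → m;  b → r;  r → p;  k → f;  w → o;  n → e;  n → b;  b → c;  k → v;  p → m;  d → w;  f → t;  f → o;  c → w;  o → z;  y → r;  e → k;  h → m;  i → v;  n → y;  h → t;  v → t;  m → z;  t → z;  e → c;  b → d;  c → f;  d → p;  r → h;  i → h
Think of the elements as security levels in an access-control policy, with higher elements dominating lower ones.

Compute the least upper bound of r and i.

h

Common upper bounds of {r, i}: h, m, t, z.
The least among these is h.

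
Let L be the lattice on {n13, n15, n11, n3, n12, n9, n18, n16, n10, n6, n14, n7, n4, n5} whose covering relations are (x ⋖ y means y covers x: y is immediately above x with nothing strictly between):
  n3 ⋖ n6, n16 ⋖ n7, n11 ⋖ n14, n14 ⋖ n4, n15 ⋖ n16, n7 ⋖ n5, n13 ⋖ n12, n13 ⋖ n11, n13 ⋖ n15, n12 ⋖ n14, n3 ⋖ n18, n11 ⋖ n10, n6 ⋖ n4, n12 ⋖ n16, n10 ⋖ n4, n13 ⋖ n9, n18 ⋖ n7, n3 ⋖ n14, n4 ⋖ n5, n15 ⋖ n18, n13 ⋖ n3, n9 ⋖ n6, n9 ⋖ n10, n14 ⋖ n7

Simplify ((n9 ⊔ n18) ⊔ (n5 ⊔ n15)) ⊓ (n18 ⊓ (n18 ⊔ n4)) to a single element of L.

n9 ∨ n18 = n5
n5 ∨ n15 = n5
n5 ∨ n5 = n5
n18 ∨ n4 = n5
n18 ∧ n5 = n18
n5 ∧ n18 = n18

n18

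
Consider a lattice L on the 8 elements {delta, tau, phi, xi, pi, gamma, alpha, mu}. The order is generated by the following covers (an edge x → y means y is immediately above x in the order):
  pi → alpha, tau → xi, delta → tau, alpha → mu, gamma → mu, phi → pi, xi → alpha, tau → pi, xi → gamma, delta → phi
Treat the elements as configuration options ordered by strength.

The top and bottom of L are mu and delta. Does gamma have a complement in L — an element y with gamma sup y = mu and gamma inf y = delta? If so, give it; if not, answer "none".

phi

Need y with gamma ∨ y = mu and gamma ∧ y = delta.
Checking each element gives: phi.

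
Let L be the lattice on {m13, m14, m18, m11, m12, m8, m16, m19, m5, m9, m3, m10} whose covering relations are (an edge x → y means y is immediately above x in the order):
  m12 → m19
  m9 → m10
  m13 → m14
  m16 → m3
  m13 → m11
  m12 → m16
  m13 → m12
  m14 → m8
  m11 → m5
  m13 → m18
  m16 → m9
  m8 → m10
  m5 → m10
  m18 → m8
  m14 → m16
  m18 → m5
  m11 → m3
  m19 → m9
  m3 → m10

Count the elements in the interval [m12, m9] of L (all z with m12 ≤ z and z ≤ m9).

The interval [m12, m9] = {m12, m16, m19, m9}, which has 4 elements.

4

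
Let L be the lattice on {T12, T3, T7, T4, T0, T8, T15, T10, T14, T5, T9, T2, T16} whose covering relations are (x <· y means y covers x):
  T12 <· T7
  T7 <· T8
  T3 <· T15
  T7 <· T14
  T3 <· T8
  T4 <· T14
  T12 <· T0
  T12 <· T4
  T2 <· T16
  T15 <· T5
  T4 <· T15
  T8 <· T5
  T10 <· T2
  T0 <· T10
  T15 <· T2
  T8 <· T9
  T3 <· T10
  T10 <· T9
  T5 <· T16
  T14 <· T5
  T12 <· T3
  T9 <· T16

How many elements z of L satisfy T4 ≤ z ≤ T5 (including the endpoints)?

The interval [T4, T5] = {T14, T15, T4, T5}, which has 4 elements.

4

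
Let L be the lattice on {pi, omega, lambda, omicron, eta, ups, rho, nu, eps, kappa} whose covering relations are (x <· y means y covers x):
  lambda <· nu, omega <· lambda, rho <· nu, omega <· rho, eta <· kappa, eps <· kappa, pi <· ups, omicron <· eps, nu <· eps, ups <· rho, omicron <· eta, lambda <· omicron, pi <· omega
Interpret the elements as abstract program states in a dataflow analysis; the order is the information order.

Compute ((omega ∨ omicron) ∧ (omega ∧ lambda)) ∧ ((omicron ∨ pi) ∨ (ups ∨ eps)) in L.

omega

omega ∨ omicron = omicron
omega ∧ lambda = omega
omicron ∧ omega = omega
omicron ∨ pi = omicron
ups ∨ eps = eps
omicron ∨ eps = eps
omega ∧ eps = omega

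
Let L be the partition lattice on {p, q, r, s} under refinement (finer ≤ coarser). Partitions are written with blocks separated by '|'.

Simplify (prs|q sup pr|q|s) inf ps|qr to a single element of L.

prs|q ∨ pr|q|s = prs|q
prs|q ∧ ps|qr = ps|q|r

ps|q|r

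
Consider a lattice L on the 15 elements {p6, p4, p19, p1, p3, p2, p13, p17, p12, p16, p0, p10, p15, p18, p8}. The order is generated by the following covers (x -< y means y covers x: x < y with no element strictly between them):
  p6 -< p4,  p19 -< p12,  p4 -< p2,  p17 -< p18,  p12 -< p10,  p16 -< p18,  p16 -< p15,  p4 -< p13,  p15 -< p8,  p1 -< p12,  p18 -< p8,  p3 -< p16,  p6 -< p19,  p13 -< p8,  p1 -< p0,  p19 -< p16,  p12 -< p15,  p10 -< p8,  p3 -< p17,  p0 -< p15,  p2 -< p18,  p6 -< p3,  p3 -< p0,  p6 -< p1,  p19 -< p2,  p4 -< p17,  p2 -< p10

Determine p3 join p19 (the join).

p16

Common upper bounds of {p3, p19}: p15, p16, p18, p8.
The least among these is p16.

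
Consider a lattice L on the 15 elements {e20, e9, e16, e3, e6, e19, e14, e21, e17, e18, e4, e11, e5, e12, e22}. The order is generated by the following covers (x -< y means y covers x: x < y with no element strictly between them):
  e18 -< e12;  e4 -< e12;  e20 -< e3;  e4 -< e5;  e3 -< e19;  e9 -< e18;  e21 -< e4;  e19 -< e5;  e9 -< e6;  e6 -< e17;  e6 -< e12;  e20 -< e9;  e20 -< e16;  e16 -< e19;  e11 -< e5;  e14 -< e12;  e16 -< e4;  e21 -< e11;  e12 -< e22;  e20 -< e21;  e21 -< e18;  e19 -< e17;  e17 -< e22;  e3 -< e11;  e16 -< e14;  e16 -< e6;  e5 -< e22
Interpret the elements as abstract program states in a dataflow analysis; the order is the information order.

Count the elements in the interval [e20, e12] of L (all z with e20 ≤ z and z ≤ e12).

9

The interval [e20, e12] = {e12, e14, e16, e18, e20, e21, e4, e6, e9}, which has 9 elements.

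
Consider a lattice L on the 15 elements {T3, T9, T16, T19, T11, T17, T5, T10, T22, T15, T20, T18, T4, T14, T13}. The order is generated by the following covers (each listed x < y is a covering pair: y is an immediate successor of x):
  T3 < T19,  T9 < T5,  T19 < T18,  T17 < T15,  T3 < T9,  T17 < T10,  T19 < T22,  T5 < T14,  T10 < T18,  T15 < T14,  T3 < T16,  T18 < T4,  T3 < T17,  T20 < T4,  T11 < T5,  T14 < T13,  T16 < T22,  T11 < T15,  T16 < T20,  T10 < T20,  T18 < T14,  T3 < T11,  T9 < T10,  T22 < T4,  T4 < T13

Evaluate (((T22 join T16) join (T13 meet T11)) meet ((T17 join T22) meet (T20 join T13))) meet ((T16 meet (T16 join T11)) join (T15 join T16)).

T22 ∨ T16 = T22
T13 ∧ T11 = T11
T22 ∨ T11 = T13
T17 ∨ T22 = T4
T20 ∨ T13 = T13
T4 ∧ T13 = T4
T13 ∧ T4 = T4
T16 ∨ T11 = T13
T16 ∧ T13 = T16
T15 ∨ T16 = T13
T16 ∨ T13 = T13
T4 ∧ T13 = T4

T4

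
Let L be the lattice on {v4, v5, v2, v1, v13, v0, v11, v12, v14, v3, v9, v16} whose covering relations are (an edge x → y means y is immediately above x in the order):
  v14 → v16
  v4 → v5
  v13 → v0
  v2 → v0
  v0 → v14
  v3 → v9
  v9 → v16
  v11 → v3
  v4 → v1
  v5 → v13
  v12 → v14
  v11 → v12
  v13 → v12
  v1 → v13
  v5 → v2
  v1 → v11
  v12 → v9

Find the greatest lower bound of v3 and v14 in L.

v11

Common lower bounds of {v3, v14}: v1, v11, v4.
The greatest among these is v11.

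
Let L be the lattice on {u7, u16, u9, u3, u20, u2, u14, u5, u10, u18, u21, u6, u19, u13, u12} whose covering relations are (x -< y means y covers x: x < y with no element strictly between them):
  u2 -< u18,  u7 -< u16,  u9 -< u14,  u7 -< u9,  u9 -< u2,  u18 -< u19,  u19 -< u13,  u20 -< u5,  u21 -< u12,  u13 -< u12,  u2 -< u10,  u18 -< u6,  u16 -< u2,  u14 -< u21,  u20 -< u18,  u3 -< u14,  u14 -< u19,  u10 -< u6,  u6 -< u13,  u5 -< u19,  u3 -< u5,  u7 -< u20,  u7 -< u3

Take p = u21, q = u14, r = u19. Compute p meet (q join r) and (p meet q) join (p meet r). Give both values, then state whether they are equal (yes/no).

u14; u14; yes

q join r = u19, so p meet (q join r) = u21 meet u19 = u14.
p meet q = u14 and p meet r = u14, so (p meet q) join (p meet r) = u14 join u14 = u14.
Equal: yes.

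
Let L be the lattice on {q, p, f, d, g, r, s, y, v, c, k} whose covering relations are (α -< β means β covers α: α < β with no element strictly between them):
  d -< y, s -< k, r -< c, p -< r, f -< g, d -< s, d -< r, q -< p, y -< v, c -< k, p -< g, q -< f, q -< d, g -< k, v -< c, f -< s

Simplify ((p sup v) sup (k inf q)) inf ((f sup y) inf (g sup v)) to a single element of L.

p ∨ v = c
k ∧ q = q
c ∨ q = c
f ∨ y = k
g ∨ v = k
k ∧ k = k
c ∧ k = c

c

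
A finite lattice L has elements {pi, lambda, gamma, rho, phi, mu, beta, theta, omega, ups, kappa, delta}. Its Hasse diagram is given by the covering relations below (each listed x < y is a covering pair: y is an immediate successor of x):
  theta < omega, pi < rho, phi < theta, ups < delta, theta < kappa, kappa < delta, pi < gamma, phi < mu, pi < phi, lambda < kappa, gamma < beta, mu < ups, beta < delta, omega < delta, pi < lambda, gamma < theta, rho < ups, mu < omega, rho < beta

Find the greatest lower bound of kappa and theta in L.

theta

Common lower bounds of {kappa, theta}: gamma, phi, pi, theta.
The greatest among these is theta.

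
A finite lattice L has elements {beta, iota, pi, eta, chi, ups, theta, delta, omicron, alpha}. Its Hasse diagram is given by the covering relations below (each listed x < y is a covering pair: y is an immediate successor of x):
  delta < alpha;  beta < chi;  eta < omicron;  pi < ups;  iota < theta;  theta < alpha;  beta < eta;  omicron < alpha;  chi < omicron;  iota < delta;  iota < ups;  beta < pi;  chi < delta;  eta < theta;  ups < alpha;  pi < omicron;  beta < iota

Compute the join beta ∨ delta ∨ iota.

delta

Common upper bounds of {beta, delta, iota}: alpha, delta.
The least among these is delta.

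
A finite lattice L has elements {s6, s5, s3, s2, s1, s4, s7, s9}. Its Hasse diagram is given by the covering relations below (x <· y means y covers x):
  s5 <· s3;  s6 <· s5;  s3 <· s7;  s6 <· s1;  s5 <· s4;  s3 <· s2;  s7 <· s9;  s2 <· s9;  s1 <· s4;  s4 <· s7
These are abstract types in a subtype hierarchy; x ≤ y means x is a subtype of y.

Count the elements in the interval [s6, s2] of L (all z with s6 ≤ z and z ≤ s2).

The interval [s6, s2] = {s2, s3, s5, s6}, which has 4 elements.

4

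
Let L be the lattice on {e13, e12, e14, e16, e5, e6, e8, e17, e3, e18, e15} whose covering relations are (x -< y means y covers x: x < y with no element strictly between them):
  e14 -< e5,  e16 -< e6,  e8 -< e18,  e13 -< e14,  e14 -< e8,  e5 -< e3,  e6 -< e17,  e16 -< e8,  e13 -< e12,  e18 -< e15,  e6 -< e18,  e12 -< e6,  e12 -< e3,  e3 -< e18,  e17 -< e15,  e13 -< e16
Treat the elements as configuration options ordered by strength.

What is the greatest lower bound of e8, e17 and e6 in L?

e16

Common lower bounds of {e8, e17, e6}: e13, e16.
The greatest among these is e16.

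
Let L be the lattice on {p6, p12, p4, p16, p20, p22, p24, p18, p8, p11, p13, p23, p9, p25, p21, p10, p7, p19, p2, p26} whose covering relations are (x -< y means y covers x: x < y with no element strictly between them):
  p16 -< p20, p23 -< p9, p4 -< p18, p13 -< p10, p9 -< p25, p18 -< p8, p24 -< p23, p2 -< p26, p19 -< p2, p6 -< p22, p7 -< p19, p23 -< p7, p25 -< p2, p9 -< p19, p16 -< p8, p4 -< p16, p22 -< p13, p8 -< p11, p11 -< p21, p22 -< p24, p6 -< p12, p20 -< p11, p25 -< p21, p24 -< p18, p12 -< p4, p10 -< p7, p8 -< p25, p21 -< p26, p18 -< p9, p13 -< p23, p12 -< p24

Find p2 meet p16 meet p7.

Common lower bounds of {p2, p16, p7}: p12, p6.
The greatest among these is p12.

p12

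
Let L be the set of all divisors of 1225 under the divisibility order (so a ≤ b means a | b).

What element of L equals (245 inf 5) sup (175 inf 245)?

35

245 ∧ 5 = 5
175 ∧ 245 = 35
5 ∨ 35 = 35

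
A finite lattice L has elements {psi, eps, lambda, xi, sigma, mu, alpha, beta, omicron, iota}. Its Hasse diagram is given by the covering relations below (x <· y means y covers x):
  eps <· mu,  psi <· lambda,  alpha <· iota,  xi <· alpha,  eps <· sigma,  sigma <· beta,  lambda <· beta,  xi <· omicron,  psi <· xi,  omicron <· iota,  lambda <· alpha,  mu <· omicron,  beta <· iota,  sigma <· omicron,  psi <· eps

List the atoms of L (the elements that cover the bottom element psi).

The atoms are exactly the elements that cover psi: eps, lambda, xi.

eps, lambda, xi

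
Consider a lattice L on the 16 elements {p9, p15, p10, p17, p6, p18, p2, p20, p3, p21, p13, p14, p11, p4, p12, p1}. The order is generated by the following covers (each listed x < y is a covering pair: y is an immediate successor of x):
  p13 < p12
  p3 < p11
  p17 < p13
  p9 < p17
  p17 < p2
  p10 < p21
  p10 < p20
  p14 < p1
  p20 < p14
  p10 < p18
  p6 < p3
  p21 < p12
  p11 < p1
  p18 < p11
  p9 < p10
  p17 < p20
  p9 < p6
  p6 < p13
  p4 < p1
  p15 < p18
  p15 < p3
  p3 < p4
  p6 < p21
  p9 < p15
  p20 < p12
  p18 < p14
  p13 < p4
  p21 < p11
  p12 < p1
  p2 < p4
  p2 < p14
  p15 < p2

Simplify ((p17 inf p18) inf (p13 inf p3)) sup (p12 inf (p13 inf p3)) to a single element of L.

p6

p17 ∧ p18 = p9
p13 ∧ p3 = p6
p9 ∧ p6 = p9
p13 ∧ p3 = p6
p12 ∧ p6 = p6
p9 ∨ p6 = p6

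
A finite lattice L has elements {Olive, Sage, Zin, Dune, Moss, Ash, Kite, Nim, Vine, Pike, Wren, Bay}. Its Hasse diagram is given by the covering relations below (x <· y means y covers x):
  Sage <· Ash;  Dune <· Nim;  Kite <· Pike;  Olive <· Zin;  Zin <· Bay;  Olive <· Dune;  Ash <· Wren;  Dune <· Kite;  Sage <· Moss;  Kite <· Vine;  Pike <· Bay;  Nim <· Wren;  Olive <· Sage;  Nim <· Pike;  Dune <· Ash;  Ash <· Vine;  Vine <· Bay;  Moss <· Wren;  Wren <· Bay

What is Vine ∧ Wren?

Common lower bounds of {Vine, Wren}: Ash, Dune, Olive, Sage.
The greatest among these is Ash.

Ash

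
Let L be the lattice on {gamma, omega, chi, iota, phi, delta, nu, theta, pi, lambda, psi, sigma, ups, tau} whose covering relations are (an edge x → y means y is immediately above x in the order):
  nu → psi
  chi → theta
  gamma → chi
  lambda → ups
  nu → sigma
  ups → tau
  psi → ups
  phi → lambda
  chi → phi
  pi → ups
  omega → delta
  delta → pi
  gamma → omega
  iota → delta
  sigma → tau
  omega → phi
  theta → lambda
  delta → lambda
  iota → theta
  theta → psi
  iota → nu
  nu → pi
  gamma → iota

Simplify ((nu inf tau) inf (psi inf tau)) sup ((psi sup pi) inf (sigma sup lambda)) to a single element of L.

ups

nu ∧ tau = nu
psi ∧ tau = psi
nu ∧ psi = nu
psi ∨ pi = ups
sigma ∨ lambda = tau
ups ∧ tau = ups
nu ∨ ups = ups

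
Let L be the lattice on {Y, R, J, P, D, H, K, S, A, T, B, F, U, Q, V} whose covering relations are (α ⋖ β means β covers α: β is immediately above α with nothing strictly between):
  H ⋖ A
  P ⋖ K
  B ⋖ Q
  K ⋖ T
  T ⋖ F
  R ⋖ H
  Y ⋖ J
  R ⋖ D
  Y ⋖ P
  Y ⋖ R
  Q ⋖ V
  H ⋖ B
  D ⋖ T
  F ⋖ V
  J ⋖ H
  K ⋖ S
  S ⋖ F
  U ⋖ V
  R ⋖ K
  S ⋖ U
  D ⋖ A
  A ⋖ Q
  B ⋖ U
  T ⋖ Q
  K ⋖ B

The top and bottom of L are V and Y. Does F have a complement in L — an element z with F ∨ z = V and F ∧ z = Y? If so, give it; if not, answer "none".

Need z with F ∨ z = V and F ∧ z = Y.
Checking each element gives: J.

J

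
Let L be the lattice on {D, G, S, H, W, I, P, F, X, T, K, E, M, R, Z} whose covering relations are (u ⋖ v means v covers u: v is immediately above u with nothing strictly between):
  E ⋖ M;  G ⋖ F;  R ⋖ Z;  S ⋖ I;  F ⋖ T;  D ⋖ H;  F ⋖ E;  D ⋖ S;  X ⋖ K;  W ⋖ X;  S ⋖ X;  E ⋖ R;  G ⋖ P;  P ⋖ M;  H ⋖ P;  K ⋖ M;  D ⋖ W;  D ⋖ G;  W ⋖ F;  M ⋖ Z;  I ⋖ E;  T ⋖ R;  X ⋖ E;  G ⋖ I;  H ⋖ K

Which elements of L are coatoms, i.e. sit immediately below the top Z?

M, R

The coatoms are exactly the elements covered by Z: M, R.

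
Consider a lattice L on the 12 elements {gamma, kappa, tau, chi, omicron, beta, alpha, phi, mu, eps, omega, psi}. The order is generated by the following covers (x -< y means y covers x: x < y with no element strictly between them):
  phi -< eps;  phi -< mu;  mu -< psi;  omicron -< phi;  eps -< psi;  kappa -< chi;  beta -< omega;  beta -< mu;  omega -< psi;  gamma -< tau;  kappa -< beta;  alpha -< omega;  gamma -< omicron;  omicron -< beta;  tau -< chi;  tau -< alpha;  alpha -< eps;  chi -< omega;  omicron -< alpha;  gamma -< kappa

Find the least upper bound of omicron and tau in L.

Common upper bounds of {omicron, tau}: alpha, eps, omega, psi.
The least among these is alpha.

alpha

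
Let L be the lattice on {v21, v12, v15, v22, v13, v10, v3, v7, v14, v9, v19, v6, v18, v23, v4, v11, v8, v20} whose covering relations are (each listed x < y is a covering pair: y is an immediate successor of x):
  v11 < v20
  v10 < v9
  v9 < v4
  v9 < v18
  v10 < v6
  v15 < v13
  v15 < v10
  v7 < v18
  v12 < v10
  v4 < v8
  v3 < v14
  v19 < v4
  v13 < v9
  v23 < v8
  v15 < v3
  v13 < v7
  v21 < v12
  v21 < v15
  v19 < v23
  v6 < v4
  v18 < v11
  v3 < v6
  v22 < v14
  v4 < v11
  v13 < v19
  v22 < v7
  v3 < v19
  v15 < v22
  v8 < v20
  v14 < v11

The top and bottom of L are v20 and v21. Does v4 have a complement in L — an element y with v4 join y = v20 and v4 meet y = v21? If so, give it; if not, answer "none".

For every candidate y, either v4 ∨ y ≠ v20 or v4 ∧ y ≠ v21; no complement exists.

none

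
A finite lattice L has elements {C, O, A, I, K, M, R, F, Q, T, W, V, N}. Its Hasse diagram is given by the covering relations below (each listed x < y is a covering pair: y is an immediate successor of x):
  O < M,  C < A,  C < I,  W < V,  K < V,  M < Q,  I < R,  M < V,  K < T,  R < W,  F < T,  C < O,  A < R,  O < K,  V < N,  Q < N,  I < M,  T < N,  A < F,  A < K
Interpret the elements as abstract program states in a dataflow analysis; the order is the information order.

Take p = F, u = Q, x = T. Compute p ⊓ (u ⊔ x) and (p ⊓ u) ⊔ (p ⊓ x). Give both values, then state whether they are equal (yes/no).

F; F; yes

u ⊔ x = N, so p ⊓ (u ⊔ x) = F ⊓ N = F.
p ⊓ u = C and p ⊓ x = F, so (p ⊓ u) ⊔ (p ⊓ x) = C ⊔ F = F.
Equal: yes.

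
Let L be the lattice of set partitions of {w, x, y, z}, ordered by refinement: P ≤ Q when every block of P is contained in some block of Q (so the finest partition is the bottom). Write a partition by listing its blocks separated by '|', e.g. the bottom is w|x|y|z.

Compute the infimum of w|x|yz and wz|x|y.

w|x|y|z

Common lower bounds of {w|x|yz, wz|x|y}: w|x|y|z.
The greatest among these is w|x|y|z.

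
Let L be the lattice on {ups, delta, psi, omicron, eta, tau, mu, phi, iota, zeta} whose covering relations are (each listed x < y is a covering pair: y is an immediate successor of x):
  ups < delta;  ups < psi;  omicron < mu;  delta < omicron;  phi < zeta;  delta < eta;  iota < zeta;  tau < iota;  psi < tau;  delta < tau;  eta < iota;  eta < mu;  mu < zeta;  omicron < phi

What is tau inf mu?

Common lower bounds of {tau, mu}: delta, ups.
The greatest among these is delta.

delta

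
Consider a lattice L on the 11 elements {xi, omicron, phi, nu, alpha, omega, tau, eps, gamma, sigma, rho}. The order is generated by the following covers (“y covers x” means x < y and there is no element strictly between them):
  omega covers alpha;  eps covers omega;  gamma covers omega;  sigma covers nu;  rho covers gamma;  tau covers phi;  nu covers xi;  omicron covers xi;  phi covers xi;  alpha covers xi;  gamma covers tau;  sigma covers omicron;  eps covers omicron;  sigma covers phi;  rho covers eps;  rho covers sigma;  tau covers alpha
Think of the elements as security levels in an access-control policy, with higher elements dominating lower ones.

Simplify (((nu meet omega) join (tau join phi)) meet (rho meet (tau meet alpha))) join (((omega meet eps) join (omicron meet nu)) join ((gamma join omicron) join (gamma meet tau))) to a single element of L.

nu ∧ omega = xi
tau ∨ phi = tau
xi ∨ tau = tau
tau ∧ alpha = alpha
rho ∧ alpha = alpha
tau ∧ alpha = alpha
omega ∧ eps = omega
omicron ∧ nu = xi
omega ∨ xi = omega
gamma ∨ omicron = rho
gamma ∧ tau = tau
rho ∨ tau = rho
omega ∨ rho = rho
alpha ∨ rho = rho

rho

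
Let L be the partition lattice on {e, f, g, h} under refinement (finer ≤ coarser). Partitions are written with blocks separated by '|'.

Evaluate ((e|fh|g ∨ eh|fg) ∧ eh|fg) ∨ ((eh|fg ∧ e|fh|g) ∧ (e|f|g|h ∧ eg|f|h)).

eh|fg

e|fh|g ∨ eh|fg = efgh
efgh ∧ eh|fg = eh|fg
eh|fg ∧ e|fh|g = e|f|g|h
e|f|g|h ∧ eg|f|h = e|f|g|h
e|f|g|h ∧ e|f|g|h = e|f|g|h
eh|fg ∨ e|f|g|h = eh|fg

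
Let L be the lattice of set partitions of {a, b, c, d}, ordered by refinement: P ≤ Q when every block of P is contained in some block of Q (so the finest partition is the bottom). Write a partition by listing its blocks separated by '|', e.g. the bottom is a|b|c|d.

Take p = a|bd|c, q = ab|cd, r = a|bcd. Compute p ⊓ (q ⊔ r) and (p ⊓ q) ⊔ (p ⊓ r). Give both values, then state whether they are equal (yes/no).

a|bd|c; a|bd|c; yes

q ⊔ r = abcd, so p ⊓ (q ⊔ r) = a|bd|c ⊓ abcd = a|bd|c.
p ⊓ q = a|b|c|d and p ⊓ r = a|bd|c, so (p ⊓ q) ⊔ (p ⊓ r) = a|b|c|d ⊔ a|bd|c = a|bd|c.
Equal: yes.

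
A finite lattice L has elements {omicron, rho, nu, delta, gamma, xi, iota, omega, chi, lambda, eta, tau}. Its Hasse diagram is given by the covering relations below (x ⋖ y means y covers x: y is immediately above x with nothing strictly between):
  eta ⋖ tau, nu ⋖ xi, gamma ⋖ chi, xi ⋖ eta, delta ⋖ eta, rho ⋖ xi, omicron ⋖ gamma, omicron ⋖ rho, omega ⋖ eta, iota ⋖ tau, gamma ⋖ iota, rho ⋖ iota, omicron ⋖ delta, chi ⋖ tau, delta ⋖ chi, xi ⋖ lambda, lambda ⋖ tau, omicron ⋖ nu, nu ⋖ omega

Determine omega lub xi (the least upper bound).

eta

Common upper bounds of {omega, xi}: eta, tau.
The least among these is eta.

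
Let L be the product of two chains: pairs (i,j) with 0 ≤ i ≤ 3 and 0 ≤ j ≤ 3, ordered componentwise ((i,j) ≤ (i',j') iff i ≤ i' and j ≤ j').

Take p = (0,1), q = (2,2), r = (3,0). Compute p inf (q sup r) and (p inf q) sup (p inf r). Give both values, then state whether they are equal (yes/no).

q sup r = (3,2), so p inf (q sup r) = (0,1) inf (3,2) = (0,1).
p inf q = (0,1) and p inf r = (0,0), so (p inf q) sup (p inf r) = (0,1) sup (0,0) = (0,1).
Equal: yes.

(0,1); (0,1); yes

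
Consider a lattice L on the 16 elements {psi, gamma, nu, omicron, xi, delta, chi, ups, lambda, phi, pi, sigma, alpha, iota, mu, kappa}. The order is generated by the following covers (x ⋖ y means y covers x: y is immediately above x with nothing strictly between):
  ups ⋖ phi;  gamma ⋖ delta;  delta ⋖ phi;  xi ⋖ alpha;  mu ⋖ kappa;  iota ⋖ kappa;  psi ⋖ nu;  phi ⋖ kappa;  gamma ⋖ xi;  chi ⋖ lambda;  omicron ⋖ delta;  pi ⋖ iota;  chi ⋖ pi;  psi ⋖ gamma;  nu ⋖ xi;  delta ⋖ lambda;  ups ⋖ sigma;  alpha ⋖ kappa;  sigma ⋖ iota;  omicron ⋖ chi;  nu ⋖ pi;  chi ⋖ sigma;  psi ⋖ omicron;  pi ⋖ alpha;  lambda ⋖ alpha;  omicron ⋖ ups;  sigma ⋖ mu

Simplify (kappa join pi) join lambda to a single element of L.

kappa ∨ pi = kappa
kappa ∨ lambda = kappa

kappa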